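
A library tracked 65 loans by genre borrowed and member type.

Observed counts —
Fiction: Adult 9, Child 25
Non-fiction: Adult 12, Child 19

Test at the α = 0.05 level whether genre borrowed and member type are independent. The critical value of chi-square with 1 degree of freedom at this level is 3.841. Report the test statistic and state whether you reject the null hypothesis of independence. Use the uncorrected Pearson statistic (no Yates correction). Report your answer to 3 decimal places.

1.111; fail to reject H₀

Row totals: 34, 31. Column totals: 21, 44. Grand total N = 65.
Expected counts (row total × column total / N):
  Fiction, Adult: 34×21/65 = 10.9846
  Fiction, Child: 34×44/65 = 23.0154
  Non-fiction, Adult: 31×21/65 = 10.0154
  Non-fiction, Child: 31×44/65 = 20.9846
Contributions (O − E)²/E:
  (9 − 10.9846)²/10.9846 = 0.3586
  (25 − 23.0154)²/23.0154 = 0.1711
  (12 − 10.0154)²/10.0154 = 0.3933
  (19 − 20.9846)²/20.9846 = 0.1877
χ² = 0.3586 + 0.1711 + 0.3933 + 0.1877 = 1.111
df = (2−1)(2−1) = 1. Since 1.111 < 3.841, fail to reject the null hypothesis of independence at α = 0.05.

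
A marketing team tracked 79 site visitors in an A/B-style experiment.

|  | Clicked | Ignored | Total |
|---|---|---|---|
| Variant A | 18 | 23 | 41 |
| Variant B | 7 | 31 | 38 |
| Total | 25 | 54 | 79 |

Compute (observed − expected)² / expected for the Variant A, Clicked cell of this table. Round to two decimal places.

Row total (Variant A) = 41; column total (Clicked) = 25; N = 79.
Expected count E = 41 × 25 / 79 = 12.975.
Contribution = (O − E)²/E = (18 − 12.975)² / 12.975 = 1.95.

1.95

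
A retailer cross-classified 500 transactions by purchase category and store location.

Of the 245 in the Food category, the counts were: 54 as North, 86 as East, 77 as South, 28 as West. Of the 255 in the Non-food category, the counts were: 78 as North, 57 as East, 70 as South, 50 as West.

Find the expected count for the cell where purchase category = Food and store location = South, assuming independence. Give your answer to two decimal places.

72.03

Row total (Food) = 245; column total (South) = 147; grand total N = 500.
Expected count = (row total × column total) / N = 245 × 147 / 500 = 72.03.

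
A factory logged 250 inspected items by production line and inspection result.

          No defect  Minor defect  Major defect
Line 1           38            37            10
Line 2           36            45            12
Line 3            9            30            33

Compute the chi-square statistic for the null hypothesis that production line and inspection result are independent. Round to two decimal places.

Row totals: 85, 93, 72. Column totals: 83, 112, 55. Grand total N = 250.
Expected counts (row total × column total / N):
  Line 1, No defect: 85×83/250 = 28.220
  Line 1, Minor defect: 85×112/250 = 38.080
  Line 1, Major defect: 85×55/250 = 18.700
  Line 2, No defect: 93×83/250 = 30.876
  Line 2, Minor defect: 93×112/250 = 41.664
  Line 2, Major defect: 93×55/250 = 20.460
  Line 3, No defect: 72×83/250 = 23.904
  Line 3, Minor defect: 72×112/250 = 32.256
  Line 3, Major defect: 72×55/250 = 15.840
Contributions (O − E)²/E:
  (38 − 28.220)²/28.220 = 3.3894
  (37 − 38.080)²/38.080 = 0.0306
  (10 − 18.700)²/18.700 = 4.0476
  (36 − 30.876)²/30.876 = 0.8503
  (45 − 41.664)²/41.664 = 0.2671
  (12 − 20.460)²/20.460 = 3.4981
  (9 − 23.904)²/23.904 = 9.2926
  (30 − 32.256)²/32.256 = 0.1578
  (33 − 15.840)²/15.840 = 18.5900
χ² = 3.3894 + 0.0306 + 4.0476 + 0.8503 + 0.2671 + 3.4981 + 9.2926 + 0.1578 + 18.5900 = 40.12

40.12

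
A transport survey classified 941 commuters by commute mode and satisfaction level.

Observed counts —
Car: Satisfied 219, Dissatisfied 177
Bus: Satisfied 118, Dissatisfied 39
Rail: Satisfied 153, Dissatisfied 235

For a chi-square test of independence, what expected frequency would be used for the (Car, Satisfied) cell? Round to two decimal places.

Row total (Car) = 396; column total (Satisfied) = 490; grand total N = 941.
Expected count = (row total × column total) / N = 396 × 490 / 941 = 206.21.

206.21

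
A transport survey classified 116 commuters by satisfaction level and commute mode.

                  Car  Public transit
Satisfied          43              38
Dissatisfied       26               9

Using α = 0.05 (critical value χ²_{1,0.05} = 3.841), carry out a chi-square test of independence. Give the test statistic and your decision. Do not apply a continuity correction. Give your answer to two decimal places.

Row totals: 81, 35. Column totals: 69, 47. Grand total N = 116.
Expected counts (row total × column total / N):
  Satisfied, Car: 81×69/116 = 48.181
  Satisfied, Public transit: 81×47/116 = 32.819
  Dissatisfied, Car: 35×69/116 = 20.819
  Dissatisfied, Public transit: 35×47/116 = 14.181
Contributions (O − E)²/E:
  (43 − 48.181)²/48.181 = 0.5571
  (38 − 32.819)²/32.819 = 0.8179
  (26 − 20.819)²/20.819 = 1.2893
  (9 − 14.181)²/14.181 = 1.8929
χ² = 0.5571 + 0.8179 + 1.2893 + 1.8929 = 4.56
df = (2−1)(2−1) = 1. Since 4.56 > 3.841, reject the null hypothesis of independence at α = 0.05.

4.56; reject H₀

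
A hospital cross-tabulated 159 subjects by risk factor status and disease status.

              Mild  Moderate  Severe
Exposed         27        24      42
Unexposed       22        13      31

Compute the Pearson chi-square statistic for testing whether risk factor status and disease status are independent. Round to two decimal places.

0.88

Row totals: 93, 66. Column totals: 49, 37, 73. Grand total N = 159.
Expected counts (row total × column total / N):
  Exposed, Mild: 93×49/159 = 28.660
  Exposed, Moderate: 93×37/159 = 21.642
  Exposed, Severe: 93×73/159 = 42.698
  Unexposed, Mild: 66×49/159 = 20.340
  Unexposed, Moderate: 66×37/159 = 15.358
  Unexposed, Severe: 66×73/159 = 30.302
Contributions (O − E)²/E:
  (27 − 28.660)²/28.660 = 0.0961
  (24 − 21.642)²/21.642 = 0.2569
  (42 − 42.698)²/42.698 = 0.0114
  (22 − 20.340)²/20.340 = 0.1355
  (13 − 15.358)²/15.358 = 0.3620
  (31 − 30.302)²/30.302 = 0.0161
χ² = 0.0961 + 0.2569 + 0.0114 + 0.1355 + 0.3620 + 0.0161 = 0.88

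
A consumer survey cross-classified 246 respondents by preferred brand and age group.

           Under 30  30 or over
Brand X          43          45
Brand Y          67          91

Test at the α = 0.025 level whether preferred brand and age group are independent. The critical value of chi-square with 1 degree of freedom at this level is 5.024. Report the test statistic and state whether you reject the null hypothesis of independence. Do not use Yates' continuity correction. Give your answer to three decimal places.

Row totals: 88, 158. Column totals: 110, 136. Grand total N = 246.
Expected counts (row total × column total / N):
  Brand X, Under 30: 88×110/246 = 39.3496
  Brand X, 30 or over: 88×136/246 = 48.6504
  Brand Y, Under 30: 158×110/246 = 70.6504
  Brand Y, 30 or over: 158×136/246 = 87.3496
Contributions (O − E)²/E:
  (43 − 39.3496)²/39.3496 = 0.3386
  (45 − 48.6504)²/48.6504 = 0.2739
  (67 − 70.6504)²/70.6504 = 0.1886
  (91 − 87.3496)²/87.3496 = 0.1526
χ² = 0.3386 + 0.2739 + 0.1886 + 0.1526 = 0.954
df = (2−1)(2−1) = 1. Since 0.954 < 5.024, fail to reject the null hypothesis of independence at α = 0.025.

0.954; fail to reject H₀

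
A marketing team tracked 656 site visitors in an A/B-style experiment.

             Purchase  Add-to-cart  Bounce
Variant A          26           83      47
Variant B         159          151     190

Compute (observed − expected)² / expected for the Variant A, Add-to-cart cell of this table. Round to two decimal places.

13.45

Row total (Variant A) = 156; column total (Add-to-cart) = 234; N = 656.
Expected count E = 156 × 234 / 656 = 55.646.
Contribution = (O − E)²/E = (83 − 55.646)² / 55.646 = 13.45.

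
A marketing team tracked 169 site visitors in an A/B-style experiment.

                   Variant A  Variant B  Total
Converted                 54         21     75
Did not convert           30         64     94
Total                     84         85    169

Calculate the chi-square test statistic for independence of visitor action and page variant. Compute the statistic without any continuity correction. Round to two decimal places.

26.81

Grand total N = 169.
Expected counts (row total × column total / N):
  Converted, Variant A: 75×84/169 = 37.278
  Converted, Variant B: 75×85/169 = 37.722
  Did not convert, Variant A: 94×84/169 = 46.722
  Did not convert, Variant B: 94×85/169 = 47.278
Contributions (O − E)²/E:
  (54 − 37.278)²/37.278 = 7.5011
  (21 − 37.722)²/37.722 = 7.4128
  (30 − 46.722)²/46.722 = 5.9849
  (64 − 47.278)²/47.278 = 5.9145
χ² = 7.5011 + 7.4128 + 5.9849 + 5.9145 = 26.81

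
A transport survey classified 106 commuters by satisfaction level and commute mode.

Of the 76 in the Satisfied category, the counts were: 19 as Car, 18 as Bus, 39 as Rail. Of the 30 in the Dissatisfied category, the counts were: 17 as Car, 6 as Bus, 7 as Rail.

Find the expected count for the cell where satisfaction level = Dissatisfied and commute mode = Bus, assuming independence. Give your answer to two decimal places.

6.79

Row total (Dissatisfied) = 30; column total (Bus) = 24; grand total N = 106.
Expected count = (row total × column total) / N = 30 × 24 / 106 = 6.79.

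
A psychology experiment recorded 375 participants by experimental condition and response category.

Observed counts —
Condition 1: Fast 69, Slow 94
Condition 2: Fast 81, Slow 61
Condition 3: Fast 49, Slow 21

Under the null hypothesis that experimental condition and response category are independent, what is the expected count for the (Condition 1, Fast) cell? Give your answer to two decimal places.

86.50

Row total (Condition 1) = 163; column total (Fast) = 199; grand total N = 375.
Expected count = (row total × column total) / N = 163 × 199 / 375 = 86.50.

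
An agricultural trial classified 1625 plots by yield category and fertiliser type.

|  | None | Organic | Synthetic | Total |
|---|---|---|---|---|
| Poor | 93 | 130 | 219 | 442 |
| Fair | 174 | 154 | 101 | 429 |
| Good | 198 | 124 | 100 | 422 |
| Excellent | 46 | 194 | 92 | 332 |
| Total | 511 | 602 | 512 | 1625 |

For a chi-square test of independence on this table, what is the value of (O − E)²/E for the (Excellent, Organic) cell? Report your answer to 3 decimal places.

40.994

Row total (Excellent) = 332; column total (Organic) = 602; N = 1625.
Expected count E = 332 × 602 / 1625 = 122.9932.
Contribution = (O − E)²/E = (194 − 122.9932)² / 122.9932 = 40.994.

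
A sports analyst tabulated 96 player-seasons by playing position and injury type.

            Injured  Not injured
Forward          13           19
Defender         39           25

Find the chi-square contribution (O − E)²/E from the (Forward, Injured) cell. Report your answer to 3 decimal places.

Row total (Forward) = 32; column total (Injured) = 52; N = 96.
Expected count E = 32 × 52 / 96 = 17.3333.
Contribution = (O − E)²/E = (13 − 17.3333)² / 17.3333 = 1.083.

1.083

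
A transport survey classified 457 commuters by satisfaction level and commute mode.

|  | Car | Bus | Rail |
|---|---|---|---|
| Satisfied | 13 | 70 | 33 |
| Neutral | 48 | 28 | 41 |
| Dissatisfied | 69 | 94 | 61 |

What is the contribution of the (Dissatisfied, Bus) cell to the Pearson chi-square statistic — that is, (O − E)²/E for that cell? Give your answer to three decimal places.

0.000

Row total (Dissatisfied) = 224; column total (Bus) = 192; N = 457.
Expected count E = 224 × 192 / 457 = 94.1094.
Contribution = (O − E)²/E = (94 − 94.1094)² / 94.1094 = 0.000.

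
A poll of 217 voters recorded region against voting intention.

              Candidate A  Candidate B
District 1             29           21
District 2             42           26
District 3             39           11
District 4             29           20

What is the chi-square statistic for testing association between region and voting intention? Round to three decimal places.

Row totals: 50, 68, 50, 49. Column totals: 139, 78. Grand total N = 217.
Expected counts (row total × column total / N):
  District 1, Candidate A: 50×139/217 = 32.0276
  District 1, Candidate B: 50×78/217 = 17.9724
  District 2, Candidate A: 68×139/217 = 43.5576
  District 2, Candidate B: 68×78/217 = 24.4424
  District 3, Candidate A: 50×139/217 = 32.0276
  District 3, Candidate B: 50×78/217 = 17.9724
  District 4, Candidate A: 49×139/217 = 31.3871
  District 4, Candidate B: 49×78/217 = 17.6129
Contributions (O − E)²/E:
  (29 − 32.0276)²/32.0276 = 0.2862
  (21 − 17.9724)²/17.9724 = 0.5100
  (42 − 43.5576)²/43.5576 = 0.0557
  (26 − 24.4424)²/24.4424 = 0.0993
  (39 − 32.0276)²/32.0276 = 1.5179
  (11 − 17.9724)²/17.9724 = 2.7049
  (29 − 31.3871)²/31.3871 = 0.1815
  (20 − 17.6129)²/17.6129 = 0.3235
χ² = 0.2862 + 0.5100 + 0.0557 + 0.0993 + 1.5179 + 2.7049 + 0.1815 + 0.3235 = 5.679

5.679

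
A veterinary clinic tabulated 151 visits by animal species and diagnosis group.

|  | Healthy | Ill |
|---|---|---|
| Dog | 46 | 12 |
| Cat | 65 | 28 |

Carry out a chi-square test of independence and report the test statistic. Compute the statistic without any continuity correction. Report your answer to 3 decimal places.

Row totals: 58, 93. Column totals: 111, 40. Grand total N = 151.
Expected counts (row total × column total / N):
  Dog, Healthy: 58×111/151 = 42.6358
  Dog, Ill: 58×40/151 = 15.3642
  Cat, Healthy: 93×111/151 = 68.3642
  Cat, Ill: 93×40/151 = 24.6358
Contributions (O − E)²/E:
  (46 − 42.6358)²/42.6358 = 0.2655
  (12 − 15.3642)²/15.3642 = 0.7366
  (65 − 68.3642)²/68.3642 = 0.1656
  (28 − 24.6358)²/24.6358 = 0.4594
χ² = 0.2655 + 0.7366 + 0.1656 + 0.4594 = 1.627

1.627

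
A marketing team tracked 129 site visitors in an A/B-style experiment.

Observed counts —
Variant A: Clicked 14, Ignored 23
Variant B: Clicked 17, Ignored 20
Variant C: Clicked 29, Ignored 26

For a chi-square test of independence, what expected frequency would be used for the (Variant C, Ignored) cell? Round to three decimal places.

29.419

Row total (Variant C) = 55; column total (Ignored) = 69; grand total N = 129.
Expected count = (row total × column total) / N = 55 × 69 / 129 = 29.419.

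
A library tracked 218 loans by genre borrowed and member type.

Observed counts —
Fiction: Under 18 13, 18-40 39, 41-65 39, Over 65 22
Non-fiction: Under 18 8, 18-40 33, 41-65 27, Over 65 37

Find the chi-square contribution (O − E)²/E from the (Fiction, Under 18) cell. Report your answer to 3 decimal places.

Row total (Fiction) = 113; column total (Under 18) = 21; N = 218.
Expected count E = 113 × 21 / 218 = 10.8853.
Contribution = (O − E)²/E = (13 − 10.8853)² / 10.8853 = 0.411.

0.411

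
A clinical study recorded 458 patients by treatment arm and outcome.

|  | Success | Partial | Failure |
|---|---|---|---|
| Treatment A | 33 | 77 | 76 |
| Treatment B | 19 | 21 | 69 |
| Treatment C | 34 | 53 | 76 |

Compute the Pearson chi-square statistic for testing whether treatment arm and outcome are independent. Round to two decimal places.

Row totals: 186, 109, 163. Column totals: 86, 151, 221. Grand total N = 458.
Expected counts (row total × column total / N):
  Treatment A, Success: 186×86/458 = 34.926
  Treatment A, Partial: 186×151/458 = 61.323
  Treatment A, Failure: 186×221/458 = 89.751
  Treatment B, Success: 109×86/458 = 20.467
  Treatment B, Partial: 109×151/458 = 35.937
  Treatment B, Failure: 109×221/458 = 52.596
  Treatment C, Success: 163×86/458 = 30.607
  Treatment C, Partial: 163×151/458 = 53.740
  Treatment C, Failure: 163×221/458 = 78.653
Contributions (O − E)²/E:
  (33 − 34.926)²/34.926 = 0.1062
  (77 − 61.323)²/61.323 = 4.0078
  (76 − 89.751)²/89.751 = 2.1068
  (19 − 20.467)²/20.467 = 0.1051
  (21 − 35.937)²/35.937 = 6.2085
  (69 − 52.596)²/52.596 = 5.1162
  (34 − 30.607)²/30.607 = 0.3761
  (53 − 53.740)²/53.740 = 0.0102
  (76 − 78.653)²/78.653 = 0.0895
χ² = 0.1062 + 4.0078 + 2.1068 + 0.1051 + 6.2085 + 5.1162 + 0.3761 + 0.0102 + 0.0895 = 18.13

18.13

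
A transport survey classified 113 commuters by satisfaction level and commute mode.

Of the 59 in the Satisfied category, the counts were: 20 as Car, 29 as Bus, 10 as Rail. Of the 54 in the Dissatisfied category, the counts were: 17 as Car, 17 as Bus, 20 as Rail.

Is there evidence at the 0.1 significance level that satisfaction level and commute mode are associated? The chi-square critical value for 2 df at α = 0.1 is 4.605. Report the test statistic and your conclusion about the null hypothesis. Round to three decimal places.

Row totals: 59, 54. Column totals: 37, 46, 30. Grand total N = 113.
Expected counts (row total × column total / N):
  Satisfied, Car: 59×37/113 = 19.3186
  Satisfied, Bus: 59×46/113 = 24.0177
  Satisfied, Rail: 59×30/113 = 15.6637
  Dissatisfied, Car: 54×37/113 = 17.6814
  Dissatisfied, Bus: 54×46/113 = 21.9823
  Dissatisfied, Rail: 54×30/113 = 14.3363
Contributions (O − E)²/E:
  (20 − 19.3186)²/19.3186 = 0.0240
  (29 − 24.0177)²/24.0177 = 1.0335
  (10 − 15.6637)²/15.6637 = 2.0479
  (17 − 17.6814)²/17.6814 = 0.0263
  (17 − 21.9823)²/21.9823 = 1.1292
  (20 − 14.3363)²/14.3363 = 2.2375
χ² = 0.0240 + 1.0335 + 2.0479 + 0.0263 + 1.1292 + 2.2375 = 6.498
df = (2−1)(3−1) = 2. Since 6.498 > 4.605, reject the null hypothesis of independence at α = 0.1.

6.498; reject H₀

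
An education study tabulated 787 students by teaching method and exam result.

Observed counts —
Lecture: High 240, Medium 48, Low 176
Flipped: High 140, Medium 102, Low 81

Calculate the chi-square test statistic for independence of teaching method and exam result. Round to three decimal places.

Row totals: 464, 323. Column totals: 380, 150, 257. Grand total N = 787.
Expected counts (row total × column total / N):
  Lecture, High: 464×380/787 = 224.0407
  Lecture, Medium: 464×150/787 = 88.4371
  Lecture, Low: 464×257/787 = 151.5222
  Flipped, High: 323×380/787 = 155.9593
  Flipped, Medium: 323×150/787 = 61.5629
  Flipped, Low: 323×257/787 = 105.4778
Contributions (O − E)²/E:
  (240 − 224.0407)²/224.0407 = 1.1368
  (48 − 88.4371)²/88.4371 = 18.4895
  (176 − 151.5222)²/151.5222 = 3.9543
  (140 − 155.9593)²/155.9593 = 1.6331
  (102 − 61.5629)²/61.5629 = 26.5608
  (81 − 105.4778)²/105.4778 = 5.6805
χ² = 1.1368 + 18.4895 + 3.9543 + 1.6331 + 26.5608 + 5.6805 = 57.455

57.455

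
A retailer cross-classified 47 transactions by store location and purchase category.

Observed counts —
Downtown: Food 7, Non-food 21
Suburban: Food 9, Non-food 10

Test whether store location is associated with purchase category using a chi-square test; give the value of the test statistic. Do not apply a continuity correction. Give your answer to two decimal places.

Row totals: 28, 19. Column totals: 16, 31. Grand total N = 47.
Expected counts (row total × column total / N):
  Downtown, Food: 28×16/47 = 9.532
  Downtown, Non-food: 28×31/47 = 18.468
  Suburban, Food: 19×16/47 = 6.468
  Suburban, Non-food: 19×31/47 = 12.532
Contributions (O − E)²/E:
  (7 − 9.532)²/9.532 = 0.6726
  (21 − 18.468)²/18.468 = 0.3471
  (9 − 6.468)²/6.468 = 0.9912
  (10 − 12.532)²/12.532 = 0.5116
χ² = 0.6726 + 0.3471 + 0.9912 + 0.5116 = 2.52

2.52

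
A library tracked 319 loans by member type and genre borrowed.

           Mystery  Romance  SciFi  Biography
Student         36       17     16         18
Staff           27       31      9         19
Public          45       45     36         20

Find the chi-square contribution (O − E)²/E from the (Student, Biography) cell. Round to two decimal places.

0.39

Row total (Student) = 87; column total (Biography) = 57; N = 319.
Expected count E = 87 × 57 / 319 = 15.545.
Contribution = (O − E)²/E = (18 − 15.545)² / 15.545 = 0.39.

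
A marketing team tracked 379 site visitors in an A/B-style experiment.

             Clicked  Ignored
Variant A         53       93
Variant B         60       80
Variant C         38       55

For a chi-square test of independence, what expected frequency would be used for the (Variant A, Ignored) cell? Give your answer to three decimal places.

87.831

Row total (Variant A) = 146; column total (Ignored) = 228; grand total N = 379.
Expected count = (row total × column total) / N = 146 × 228 / 379 = 87.831.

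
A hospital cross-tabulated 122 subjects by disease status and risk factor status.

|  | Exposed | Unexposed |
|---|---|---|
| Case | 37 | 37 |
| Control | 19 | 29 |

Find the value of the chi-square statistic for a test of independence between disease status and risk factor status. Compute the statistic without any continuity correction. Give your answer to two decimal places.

1.27

Row totals: 74, 48. Column totals: 56, 66. Grand total N = 122.
Expected counts (row total × column total / N):
  Case, Exposed: 74×56/122 = 33.967
  Case, Unexposed: 74×66/122 = 40.033
  Control, Exposed: 48×56/122 = 22.033
  Control, Unexposed: 48×66/122 = 25.967
Contributions (O − E)²/E:
  (37 − 33.967)²/33.967 = 0.2708
  (37 − 40.033)²/40.033 = 0.2298
  (19 − 22.033)²/22.033 = 0.4175
  (29 − 25.967)²/25.967 = 0.3543
χ² = 0.2708 + 0.2298 + 0.4175 + 0.3543 = 1.27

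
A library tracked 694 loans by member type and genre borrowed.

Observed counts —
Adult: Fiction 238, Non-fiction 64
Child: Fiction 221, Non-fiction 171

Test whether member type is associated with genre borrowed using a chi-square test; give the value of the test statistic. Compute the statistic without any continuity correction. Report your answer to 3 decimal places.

Row totals: 302, 392. Column totals: 459, 235. Grand total N = 694.
Expected counts (row total × column total / N):
  Adult, Fiction: 302×459/694 = 199.7378
  Adult, Non-fiction: 302×235/694 = 102.2622
  Child, Fiction: 392×459/694 = 259.2622
  Child, Non-fiction: 392×235/694 = 132.7378
Contributions (O − E)²/E:
  (238 − 199.7378)²/199.7378 = 7.3296
  (64 − 102.2622)²/102.2622 = 14.3161
  (221 − 259.2622)²/259.2622 = 5.6468
  (171 − 132.7378)²/132.7378 = 11.0292
χ² = 7.3296 + 14.3161 + 5.6468 + 11.0292 = 38.322

38.322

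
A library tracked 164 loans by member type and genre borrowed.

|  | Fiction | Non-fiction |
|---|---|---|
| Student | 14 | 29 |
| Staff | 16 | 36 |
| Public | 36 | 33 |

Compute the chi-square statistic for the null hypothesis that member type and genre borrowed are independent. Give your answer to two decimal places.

7.08

Row totals: 43, 52, 69. Column totals: 66, 98. Grand total N = 164.
Expected counts (row total × column total / N):
  Student, Fiction: 43×66/164 = 17.305
  Student, Non-fiction: 43×98/164 = 25.695
  Staff, Fiction: 52×66/164 = 20.927
  Staff, Non-fiction: 52×98/164 = 31.073
  Public, Fiction: 69×66/164 = 27.768
  Public, Non-fiction: 69×98/164 = 41.232
Contributions (O − E)²/E:
  (14 − 17.305)²/17.305 = 0.6312
  (29 − 25.695)²/25.695 = 0.4251
  (16 − 20.927)²/20.927 = 1.1600
  (36 − 31.073)²/31.073 = 0.7812
  (36 − 27.768)²/27.768 = 2.4404
  (33 − 41.232)²/41.232 = 1.6435
χ² = 0.6312 + 0.4251 + 1.1600 + 0.7812 + 2.4404 + 1.6435 = 7.08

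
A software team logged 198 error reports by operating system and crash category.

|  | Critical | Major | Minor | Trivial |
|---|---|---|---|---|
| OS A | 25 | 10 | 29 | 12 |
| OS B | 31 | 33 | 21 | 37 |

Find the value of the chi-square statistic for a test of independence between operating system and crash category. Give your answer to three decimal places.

17.223

Row totals: 76, 122. Column totals: 56, 43, 50, 49. Grand total N = 198.
Expected counts (row total × column total / N):
  OS A, Critical: 76×56/198 = 21.4949
  OS A, Major: 76×43/198 = 16.5051
  OS A, Minor: 76×50/198 = 19.1919
  OS A, Trivial: 76×49/198 = 18.8081
  OS B, Critical: 122×56/198 = 34.5051
  OS B, Major: 122×43/198 = 26.4949
  OS B, Minor: 122×50/198 = 30.8081
  OS B, Trivial: 122×49/198 = 30.1919
Contributions (O − E)²/E:
  (25 − 21.4949)²/21.4949 = 0.5716
  (10 − 16.5051)²/16.5051 = 2.5638
  (29 − 19.1919)²/19.1919 = 5.0125
  (12 − 18.8081)²/18.8081 = 2.4644
  (31 − 34.5051)²/34.5051 = 0.3561
  (33 − 26.4949)²/26.4949 = 1.5971
  (21 − 30.8081)²/30.8081 = 3.1225
  (37 − 30.1919)²/30.1919 = 1.5352
χ² = 0.5716 + 2.5638 + 5.0125 + 2.4644 + 0.3561 + 1.5971 + 3.1225 + 1.5352 = 17.223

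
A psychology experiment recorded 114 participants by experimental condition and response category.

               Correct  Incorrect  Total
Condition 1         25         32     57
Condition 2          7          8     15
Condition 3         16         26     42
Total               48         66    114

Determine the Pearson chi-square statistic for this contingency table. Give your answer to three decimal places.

Grand total N = 114.
Expected counts (row total × column total / N):
  Condition 1, Correct: 57×48/114 = 24.0000
  Condition 1, Incorrect: 57×66/114 = 33.0000
  Condition 2, Correct: 15×48/114 = 6.3158
  Condition 2, Incorrect: 15×66/114 = 8.6842
  Condition 3, Correct: 42×48/114 = 17.6842
  Condition 3, Incorrect: 42×66/114 = 24.3158
Contributions (O − E)²/E:
  (25 − 24.0000)²/24.0000 = 0.0417
  (32 − 33.0000)²/33.0000 = 0.0303
  (7 − 6.3158)²/6.3158 = 0.0741
  (8 − 8.6842)²/8.6842 = 0.0539
  (16 − 17.6842)²/17.6842 = 0.1604
  (26 − 24.3158)²/24.3158 = 0.1167
χ² = 0.0417 + 0.0303 + 0.0741 + 0.0539 + 0.1604 + 0.1167 = 0.477

0.477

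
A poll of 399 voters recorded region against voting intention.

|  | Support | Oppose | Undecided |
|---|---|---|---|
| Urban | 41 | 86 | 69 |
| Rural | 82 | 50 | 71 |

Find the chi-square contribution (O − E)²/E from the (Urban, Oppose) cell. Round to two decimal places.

Row total (Urban) = 196; column total (Oppose) = 136; N = 399.
Expected count E = 196 × 136 / 399 = 66.807.
Contribution = (O − E)²/E = (86 − 66.807)² / 66.807 = 5.51.

5.51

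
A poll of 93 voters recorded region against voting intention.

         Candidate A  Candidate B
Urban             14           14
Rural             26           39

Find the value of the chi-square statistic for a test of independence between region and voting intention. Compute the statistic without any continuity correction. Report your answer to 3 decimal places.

0.798

Row totals: 28, 65. Column totals: 40, 53. Grand total N = 93.
Expected counts (row total × column total / N):
  Urban, Candidate A: 28×40/93 = 12.0430
  Urban, Candidate B: 28×53/93 = 15.9570
  Rural, Candidate A: 65×40/93 = 27.9570
  Rural, Candidate B: 65×53/93 = 37.0430
Contributions (O − E)²/E:
  (14 − 12.0430)²/12.0430 = 0.3180
  (14 − 15.9570)²/15.9570 = 0.2400
  (26 − 27.9570)²/27.9570 = 0.1370
  (39 − 37.0430)²/37.0430 = 0.1034
χ² = 0.3180 + 0.2400 + 0.1370 + 0.1034 = 0.798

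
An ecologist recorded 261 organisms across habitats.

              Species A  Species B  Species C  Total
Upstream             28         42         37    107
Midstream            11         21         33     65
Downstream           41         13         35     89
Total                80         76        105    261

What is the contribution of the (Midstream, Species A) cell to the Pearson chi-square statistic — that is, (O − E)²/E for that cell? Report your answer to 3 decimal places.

Row total (Midstream) = 65; column total (Species A) = 80; N = 261.
Expected count E = 65 × 80 / 261 = 19.9234.
Contribution = (O − E)²/E = (11 − 19.9234)² / 19.9234 = 3.997.

3.997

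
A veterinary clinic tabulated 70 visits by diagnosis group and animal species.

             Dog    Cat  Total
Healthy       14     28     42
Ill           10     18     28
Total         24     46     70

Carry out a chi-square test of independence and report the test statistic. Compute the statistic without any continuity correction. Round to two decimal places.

0.04

Grand total N = 70.
Expected counts (row total × column total / N):
  Healthy, Dog: 42×24/70 = 14.400
  Healthy, Cat: 42×46/70 = 27.600
  Ill, Dog: 28×24/70 = 9.600
  Ill, Cat: 28×46/70 = 18.400
Contributions (O − E)²/E:
  (14 − 14.400)²/14.400 = 0.0111
  (28 − 27.600)²/27.600 = 0.0058
  (10 − 9.600)²/9.600 = 0.0167
  (18 − 18.400)²/18.400 = 0.0087
χ² = 0.0111 + 0.0058 + 0.0167 + 0.0087 = 0.04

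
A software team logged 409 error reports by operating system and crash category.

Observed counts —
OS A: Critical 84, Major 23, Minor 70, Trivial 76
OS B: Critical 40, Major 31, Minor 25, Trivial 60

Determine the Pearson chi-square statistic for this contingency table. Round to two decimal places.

18.00

Row totals: 253, 156. Column totals: 124, 54, 95, 136. Grand total N = 409.
Expected counts (row total × column total / N):
  OS A, Critical: 253×124/409 = 76.704
  OS A, Major: 253×54/409 = 33.403
  OS A, Minor: 253×95/409 = 58.765
  OS A, Trivial: 253×136/409 = 84.127
  OS B, Critical: 156×124/409 = 47.296
  OS B, Major: 156×54/409 = 20.597
  OS B, Minor: 156×95/409 = 36.235
  OS B, Trivial: 156×136/409 = 51.873
Contributions (O − E)²/E:
  (84 − 76.704)²/76.704 = 0.6940
  (23 − 33.403)²/33.403 = 3.2399
  (70 − 58.765)²/58.765 = 2.1480
  (76 − 84.127)²/84.127 = 0.7851
  (40 − 47.296)²/47.296 = 1.1255
  (31 − 20.597)²/20.597 = 5.2543
  (25 − 36.235)²/36.235 = 3.4835
  (60 − 51.873)²/51.873 = 1.2733
χ² = 0.6940 + 3.2399 + 2.1480 + 0.7851 + 1.1255 + 5.2543 + 3.4835 + 1.2733 = 18.00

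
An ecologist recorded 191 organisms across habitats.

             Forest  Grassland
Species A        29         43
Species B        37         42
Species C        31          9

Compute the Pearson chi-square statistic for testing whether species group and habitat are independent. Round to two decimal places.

Row totals: 72, 79, 40. Column totals: 97, 94. Grand total N = 191.
Expected counts (row total × column total / N):
  Species A, Forest: 72×97/191 = 36.565
  Species A, Grassland: 72×94/191 = 35.435
  Species B, Forest: 79×97/191 = 40.120
  Species B, Grassland: 79×94/191 = 38.880
  Species C, Forest: 40×97/191 = 20.314
  Species C, Grassland: 40×94/191 = 19.686
Contributions (O − E)²/E:
  (29 − 36.565)²/36.565 = 1.5651
  (43 − 35.435)²/35.435 = 1.6150
  (37 − 40.120)²/40.120 = 0.2426
  (42 − 38.880)²/38.880 = 0.2504
  (31 − 20.314)²/20.314 = 5.6213
  (9 − 19.686)²/19.686 = 5.8006
χ² = 1.5651 + 1.6150 + 0.2426 + 0.2504 + 5.6213 + 5.8006 = 15.10

15.10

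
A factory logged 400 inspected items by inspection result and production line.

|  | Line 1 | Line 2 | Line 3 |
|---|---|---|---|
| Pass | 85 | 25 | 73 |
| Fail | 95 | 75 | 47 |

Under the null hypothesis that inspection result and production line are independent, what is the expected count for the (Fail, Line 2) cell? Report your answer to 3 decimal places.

54.250

Row total (Fail) = 217; column total (Line 2) = 100; grand total N = 400.
Expected count = (row total × column total) / N = 217 × 100 / 400 = 54.250.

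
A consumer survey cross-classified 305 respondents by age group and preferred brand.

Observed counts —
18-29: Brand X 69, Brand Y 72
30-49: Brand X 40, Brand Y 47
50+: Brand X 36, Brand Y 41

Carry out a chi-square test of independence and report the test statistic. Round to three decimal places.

0.215

Row totals: 141, 87, 77. Column totals: 145, 160. Grand total N = 305.
Expected counts (row total × column total / N):
  18-29, Brand X: 141×145/305 = 67.0328
  18-29, Brand Y: 141×160/305 = 73.9672
  30-49, Brand X: 87×145/305 = 41.3607
  30-49, Brand Y: 87×160/305 = 45.6393
  50+, Brand X: 77×145/305 = 36.6066
  50+, Brand Y: 77×160/305 = 40.3934
Contributions (O − E)²/E:
  (69 − 67.0328)²/67.0328 = 0.0577
  (72 − 73.9672)²/73.9672 = 0.0523
  (40 − 41.3607)²/41.3607 = 0.0448
  (47 − 45.6393)²/45.6393 = 0.0406
  (36 − 36.6066)²/36.6066 = 0.0101
  (41 − 40.3934)²/40.3934 = 0.0091
χ² = 0.0577 + 0.0523 + 0.0448 + 0.0406 + 0.0101 + 0.0091 = 0.215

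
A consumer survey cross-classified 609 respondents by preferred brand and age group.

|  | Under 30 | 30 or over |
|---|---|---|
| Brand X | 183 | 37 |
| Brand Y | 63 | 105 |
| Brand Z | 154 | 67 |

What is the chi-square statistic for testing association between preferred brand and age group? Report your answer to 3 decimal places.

Row totals: 220, 168, 221. Column totals: 400, 209. Grand total N = 609.
Expected counts (row total × column total / N):
  Brand X, Under 30: 220×400/609 = 144.4992
  Brand X, 30 or over: 220×209/609 = 75.5008
  Brand Y, Under 30: 168×400/609 = 110.3448
  Brand Y, 30 or over: 168×209/609 = 57.6552
  Brand Z, Under 30: 221×400/609 = 145.1560
  Brand Z, 30 or over: 221×209/609 = 75.8440
Contributions (O − E)²/E:
  (183 − 144.4992)²/144.4992 = 10.2583
  (37 − 75.5008)²/75.5008 = 19.6331
  (63 − 110.3448)²/110.3448 = 20.3139
  (105 − 57.6552)²/57.6552 = 38.8782
  (154 − 145.1560)²/145.1560 = 0.5388
  (67 − 75.8440)²/75.8440 = 1.0313
χ² = 10.2583 + 19.6331 + 20.3139 + 38.8782 + 0.5388 + 1.0313 = 90.654

90.654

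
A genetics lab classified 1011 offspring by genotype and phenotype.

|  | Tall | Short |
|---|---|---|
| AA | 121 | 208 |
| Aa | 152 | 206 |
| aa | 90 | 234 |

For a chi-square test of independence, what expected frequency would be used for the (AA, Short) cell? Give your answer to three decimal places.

Row total (AA) = 329; column total (Short) = 648; grand total N = 1011.
Expected count = (row total × column total) / N = 329 × 648 / 1011 = 210.872.

210.872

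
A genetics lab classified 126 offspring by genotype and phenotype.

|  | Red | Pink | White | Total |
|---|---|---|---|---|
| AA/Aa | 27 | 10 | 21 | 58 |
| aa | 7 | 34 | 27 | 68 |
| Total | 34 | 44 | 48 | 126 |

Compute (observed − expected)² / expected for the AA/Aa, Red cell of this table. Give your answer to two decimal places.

8.23

Row total (AA/Aa) = 58; column total (Red) = 34; N = 126.
Expected count E = 58 × 34 / 126 = 15.651.
Contribution = (O − E)²/E = (27 − 15.651)² / 15.651 = 8.23.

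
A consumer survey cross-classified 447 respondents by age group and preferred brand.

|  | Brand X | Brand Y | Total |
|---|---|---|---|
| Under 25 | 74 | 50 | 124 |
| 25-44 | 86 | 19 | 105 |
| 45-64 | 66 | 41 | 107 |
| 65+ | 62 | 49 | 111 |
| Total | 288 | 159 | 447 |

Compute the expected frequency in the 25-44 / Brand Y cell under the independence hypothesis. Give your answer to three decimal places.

37.349

Row total (25-44) = 105; column total (Brand Y) = 159; grand total N = 447.
Expected count = (row total × column total) / N = 105 × 159 / 447 = 37.349.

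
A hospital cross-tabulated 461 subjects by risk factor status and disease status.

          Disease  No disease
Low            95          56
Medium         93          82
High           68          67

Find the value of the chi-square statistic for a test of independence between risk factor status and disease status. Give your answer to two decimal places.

5.19

Row totals: 151, 175, 135. Column totals: 256, 205. Grand total N = 461.
Expected counts (row total × column total / N):
  Low, Disease: 151×256/461 = 83.852
  Low, No disease: 151×205/461 = 67.148
  Medium, Disease: 175×256/461 = 97.180
  Medium, No disease: 175×205/461 = 77.820
  High, Disease: 135×256/461 = 74.967
  High, No disease: 135×205/461 = 60.033
Contributions (O − E)²/E:
  (95 − 83.852)²/83.852 = 1.4821
  (56 − 67.148)²/67.148 = 1.8508
  (93 − 97.180)²/97.180 = 0.1798
  (82 − 77.820)²/77.820 = 0.2245
  (68 − 74.967)²/74.967 = 0.6475
  (67 − 60.033)²/60.033 = 0.8085
χ² = 1.4821 + 1.8508 + 0.1798 + 0.2245 + 0.6475 + 0.8085 = 5.19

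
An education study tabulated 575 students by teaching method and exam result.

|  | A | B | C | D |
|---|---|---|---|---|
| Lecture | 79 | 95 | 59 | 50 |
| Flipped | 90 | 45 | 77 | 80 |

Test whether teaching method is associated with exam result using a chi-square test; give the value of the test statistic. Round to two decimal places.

27.74

Row totals: 283, 292. Column totals: 169, 140, 136, 130. Grand total N = 575.
Expected counts (row total × column total / N):
  Lecture, A: 283×169/575 = 83.1774
  Lecture, B: 283×140/575 = 68.9043
  Lecture, C: 283×136/575 = 66.9357
  Lecture, D: 283×130/575 = 63.9826
  Flipped, A: 292×169/575 = 85.8226
  Flipped, B: 292×140/575 = 71.0957
  Flipped, C: 292×136/575 = 69.0643
  Flipped, D: 292×130/575 = 66.0174
Contributions (O − E)²/E:
  (79 − 83.1774)²/83.1774 = 0.2098
  (95 − 68.9043)²/68.9043 = 9.8831
  (59 − 66.9357)²/66.9357 = 0.9408
  (50 − 63.9826)²/63.9826 = 3.0557
  (90 − 85.8226)²/85.8226 = 0.2033
  (45 − 71.0957)²/71.0957 = 9.5784
  (77 − 69.0643)²/69.0643 = 0.9118
  (80 − 66.0174)²/66.0174 = 2.9615
χ² = 0.2098 + 9.8831 + 0.9408 + 3.0557 + 0.2033 + 9.5784 + 0.9118 + 2.9615 = 27.74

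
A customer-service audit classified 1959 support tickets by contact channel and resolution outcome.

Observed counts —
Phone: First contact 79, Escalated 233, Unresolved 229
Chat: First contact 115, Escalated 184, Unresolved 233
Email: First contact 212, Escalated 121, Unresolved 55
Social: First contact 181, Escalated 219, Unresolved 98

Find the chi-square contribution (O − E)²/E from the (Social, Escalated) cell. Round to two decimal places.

Row total (Social) = 498; column total (Escalated) = 757; N = 1959.
Expected count E = 498 × 757 / 1959 = 192.438.
Contribution = (O − E)²/E = (219 − 192.438)² / 192.438 = 3.67.

3.67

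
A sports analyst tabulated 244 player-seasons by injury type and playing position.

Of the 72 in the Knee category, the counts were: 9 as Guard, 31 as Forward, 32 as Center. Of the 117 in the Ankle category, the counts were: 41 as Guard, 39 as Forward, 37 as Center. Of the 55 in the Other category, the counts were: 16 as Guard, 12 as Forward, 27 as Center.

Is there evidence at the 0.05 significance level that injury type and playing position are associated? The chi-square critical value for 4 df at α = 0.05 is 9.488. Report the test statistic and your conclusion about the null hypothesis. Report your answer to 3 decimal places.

Row totals: 72, 117, 55. Column totals: 66, 82, 96. Grand total N = 244.
Expected counts (row total × column total / N):
  Knee, Guard: 72×66/244 = 19.47541
  Knee, Forward: 72×82/244 = 24.19672
  Knee, Center: 72×96/244 = 28.32787
  Ankle, Guard: 117×66/244 = 31.64754
  Ankle, Forward: 117×82/244 = 39.31967
  Ankle, Center: 117×96/244 = 46.03279
  Other, Guard: 55×66/244 = 14.87705
  Other, Forward: 55×82/244 = 18.48361
  Other, Center: 55×96/244 = 21.63934
Contributions (O − E)²/E:
  (9 − 19.47541)²/19.47541 = 5.6345
  (31 − 24.19672)²/24.19672 = 1.9128
  (32 − 28.32787)²/28.32787 = 0.4760
  (41 − 31.64754)²/31.64754 = 2.7638
  (39 − 39.31967)²/39.31967 = 0.0026
  (37 − 46.03279)²/46.03279 = 1.7725
  (16 − 14.87705)²/14.87705 = 0.0848
  (12 − 18.48361)²/18.48361 = 2.2743
  (27 − 21.63934)²/21.63934 = 1.3280
χ² = 5.6345 + 1.9128 + 0.4760 + 2.7638 + 0.0026 + 1.7725 + 0.0848 + 2.2743 + 1.3280 = 16.249
df = (3−1)(3−1) = 4. Since 16.249 > 9.488, reject the null hypothesis of independence at α = 0.05.

16.249; reject H₀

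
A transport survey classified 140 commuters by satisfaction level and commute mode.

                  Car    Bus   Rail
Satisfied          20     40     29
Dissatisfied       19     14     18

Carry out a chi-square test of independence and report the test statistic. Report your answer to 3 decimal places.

5.186

Row totals: 89, 51. Column totals: 39, 54, 47. Grand total N = 140.
Expected counts (row total × column total / N):
  Satisfied, Car: 89×39/140 = 24.79286
  Satisfied, Bus: 89×54/140 = 34.32857
  Satisfied, Rail: 89×47/140 = 29.87857
  Dissatisfied, Car: 51×39/140 = 14.20714
  Dissatisfied, Bus: 51×54/140 = 19.67143
  Dissatisfied, Rail: 51×47/140 = 17.12143
Contributions (O − E)²/E:
  (20 − 24.79286)²/24.79286 = 0.9265
  (40 − 34.32857)²/34.32857 = 0.9370
  (29 − 29.87857)²/29.87857 = 0.0258
  (19 − 14.20714)²/14.20714 = 1.6169
  (14 − 19.67143)²/19.67143 = 1.6351
  (18 − 17.12143)²/17.12143 = 0.0451
χ² = 0.9265 + 0.9370 + 0.0258 + 1.6169 + 1.6351 + 0.0451 = 5.186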